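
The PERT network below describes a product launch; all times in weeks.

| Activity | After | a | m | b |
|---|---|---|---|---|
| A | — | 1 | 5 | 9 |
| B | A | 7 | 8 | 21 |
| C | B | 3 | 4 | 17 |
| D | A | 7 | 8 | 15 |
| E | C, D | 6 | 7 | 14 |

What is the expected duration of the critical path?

te_A = (1 + 4·5 + 9)/6 = 30/6 = 5
te_B = (7 + 4·8 + 21)/6 = 60/6 = 10
te_C = (3 + 4·4 + 17)/6 = 36/6 = 6
te_D = (7 + 4·8 + 15)/6 = 54/6 = 9
te_E = (6 + 4·7 + 14)/6 = 48/6 = 8

Forward pass:
ES_A = 0; EF_A = 5
ES_B = 5; EF_B = 5+10 = 15
ES_C = 15; EF_C = 15+6 = 21
ES_D = 5; EF_D = 5+9 = 14
ES_E = max(EF_C=21, EF_D=14) = 21; EF_E = 21+8 = 29
Expected project duration μ = 29 weeks. Critical path: A → B → C → E.

29 weeks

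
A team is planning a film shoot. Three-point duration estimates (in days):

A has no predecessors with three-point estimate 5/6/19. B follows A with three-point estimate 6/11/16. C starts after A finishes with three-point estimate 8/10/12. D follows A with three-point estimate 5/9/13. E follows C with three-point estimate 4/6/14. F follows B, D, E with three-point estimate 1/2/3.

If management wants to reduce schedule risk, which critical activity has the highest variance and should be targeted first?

te_A = (5 + 4·6 + 19)/6 = 48/6 = 8; σ²_A = ((19−5)/6)² = 5.444
te_B = (6 + 4·11 + 16)/6 = 66/6 = 11; σ²_B = ((16−6)/6)² = 2.778
te_C = (8 + 4·10 + 12)/6 = 60/6 = 10; σ²_C = ((12−8)/6)² = 0.444
te_D = (5 + 4·9 + 13)/6 = 54/6 = 9; σ²_D = ((13−5)/6)² = 1.778
te_E = (4 + 4·6 + 14)/6 = 42/6 = 7; σ²_E = ((14−4)/6)² = 2.778
te_F = (1 + 4·2 + 3)/6 = 12/6 = 2; σ²_F = ((3−1)/6)² = 0.111

Forward pass:
ES_A = 0; EF_A = 8
ES_B = 8; EF_B = 8+11 = 19
ES_C = 8; EF_C = 8+10 = 18
ES_D = 8; EF_D = 8+9 = 17
ES_E = 18; EF_E = 18+7 = 25
ES_F = max(EF_B=19, EF_D=17, EF_E=25) = 25; EF_F = 25+2 = 27
Expected project duration μ = 27 days. Critical path: A → C → E → F.

Variances on critical path: σ²_A=5.444, σ²_C=0.444, σ²_E=2.778, σ²_F=0.111.
Largest is σ²_A = 5.444.

A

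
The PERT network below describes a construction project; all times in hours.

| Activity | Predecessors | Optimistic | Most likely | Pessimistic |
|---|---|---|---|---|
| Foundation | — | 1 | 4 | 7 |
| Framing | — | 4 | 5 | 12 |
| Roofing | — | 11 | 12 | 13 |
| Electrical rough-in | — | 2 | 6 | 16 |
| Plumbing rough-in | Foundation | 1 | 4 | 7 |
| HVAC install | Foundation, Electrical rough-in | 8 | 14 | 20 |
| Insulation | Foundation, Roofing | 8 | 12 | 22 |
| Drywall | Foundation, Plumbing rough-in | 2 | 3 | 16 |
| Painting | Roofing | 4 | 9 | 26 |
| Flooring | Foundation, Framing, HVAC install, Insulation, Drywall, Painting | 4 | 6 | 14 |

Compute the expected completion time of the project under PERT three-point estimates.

32 hours

te_Foundation = (1 + 4·4 + 7)/6 = 24/6 = 4
te_Framing = (4 + 4·5 + 12)/6 = 36/6 = 6
te_Roofing = (11 + 4·12 + 13)/6 = 72/6 = 12
te_Electrical rough-in = (2 + 4·6 + 16)/6 = 42/6 = 7
te_Plumbing rough-in = (1 + 4·4 + 7)/6 = 24/6 = 4
te_HVAC install = (8 + 4·14 + 20)/6 = 84/6 = 14
te_Insulation = (8 + 4·12 + 22)/6 = 78/6 = 13
te_Drywall = (2 + 4·3 + 16)/6 = 30/6 = 5
te_Painting = (4 + 4·9 + 26)/6 = 66/6 = 11
te_Flooring = (4 + 4·6 + 14)/6 = 42/6 = 7

Forward pass:
ES_Foundation = 0; EF_Foundation = 4
ES_Framing = 0; EF_Framing = 6
ES_Roofing = 0; EF_Roofing = 12
ES_Electrical rough-in = 0; EF_Electrical rough-in = 7
ES_Plumbing rough-in = 4; EF_Plumbing rough-in = 4+4 = 8
ES_HVAC install = max(EF_Foundation=4, EF_Electrical rough-in=7) = 7; EF_HVAC install = 7+14 = 21
ES_Insulation = max(EF_Foundation=4, EF_Roofing=12) = 12; EF_Insulation = 12+13 = 25
ES_Drywall = max(EF_Foundation=4, EF_Plumbing rough-in=8) = 8; EF_Drywall = 8+5 = 13
ES_Painting = 12; EF_Painting = 12+11 = 23
ES_Flooring = max(EF_Foundation=4, EF_Framing=6, EF_HVAC install=21, EF_Insulation=25, EF_Drywall=13, EF_Painting=23) = 25; EF_Flooring = 25+7 = 32
Expected project duration μ = 32 hours. Critical path: Roofing → Insulation → Flooring.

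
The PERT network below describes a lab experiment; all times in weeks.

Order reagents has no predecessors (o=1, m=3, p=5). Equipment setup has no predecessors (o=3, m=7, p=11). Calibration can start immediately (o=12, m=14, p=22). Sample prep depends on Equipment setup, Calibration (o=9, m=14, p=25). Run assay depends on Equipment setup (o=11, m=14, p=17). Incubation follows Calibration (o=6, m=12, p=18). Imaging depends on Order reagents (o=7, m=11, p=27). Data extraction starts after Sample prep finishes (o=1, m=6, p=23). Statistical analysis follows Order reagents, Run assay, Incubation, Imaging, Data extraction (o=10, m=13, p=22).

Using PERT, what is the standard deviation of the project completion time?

te_Order reagents = (1 + 4·3 + 5)/6 = 18/6 = 3; σ²_Order reagents = ((5−1)/6)² = 0.444
te_Equipment setup = (3 + 4·7 + 11)/6 = 42/6 = 7; σ²_Equipment setup = ((11−3)/6)² = 1.778
te_Calibration = (12 + 4·14 + 22)/6 = 90/6 = 15; σ²_Calibration = ((22−12)/6)² = 2.778
te_Sample prep = (9 + 4·14 + 25)/6 = 90/6 = 15; σ²_Sample prep = ((25−9)/6)² = 7.111
te_Run assay = (11 + 4·14 + 17)/6 = 84/6 = 14; σ²_Run assay = ((17−11)/6)² = 1.000
te_Incubation = (6 + 4·12 + 18)/6 = 72/6 = 12; σ²_Incubation = ((18−6)/6)² = 4.000
te_Imaging = (7 + 4·11 + 27)/6 = 78/6 = 13; σ²_Imaging = ((27−7)/6)² = 11.111
te_Data extraction = (1 + 4·6 + 23)/6 = 48/6 = 8; σ²_Data extraction = ((23−1)/6)² = 13.444
te_Statistical analysis = (10 + 4·13 + 22)/6 = 84/6 = 14; σ²_Statistical analysis = ((22−10)/6)² = 4.000

Forward pass:
ES_Order reagents = 0; EF_Order reagents = 3
ES_Equipment setup = 0; EF_Equipment setup = 7
ES_Calibration = 0; EF_Calibration = 15
ES_Sample prep = max(EF_Equipment setup=7, EF_Calibration=15) = 15; EF_Sample prep = 15+15 = 30
ES_Run assay = 7; EF_Run assay = 7+14 = 21
ES_Incubation = 15; EF_Incubation = 15+12 = 27
ES_Imaging = 3; EF_Imaging = 3+13 = 16
ES_Data extraction = 30; EF_Data extraction = 30+8 = 38
ES_Statistical analysis = max(EF_Order reagents=3, EF_Run assay=21, EF_Incubation=27, EF_Imaging=16, EF_Data extraction=38) = 38; EF_Statistical analysis = 38+14 = 52
Expected project duration μ = 52 weeks. Critical path: Calibration → Sample prep → Data extraction → Statistical analysis.

Variance along critical path = 2.778 + 7.111 + 13.444 + 4.000 = 27.333
σ = √27.333 = 5.228 weeks

5.23 weeks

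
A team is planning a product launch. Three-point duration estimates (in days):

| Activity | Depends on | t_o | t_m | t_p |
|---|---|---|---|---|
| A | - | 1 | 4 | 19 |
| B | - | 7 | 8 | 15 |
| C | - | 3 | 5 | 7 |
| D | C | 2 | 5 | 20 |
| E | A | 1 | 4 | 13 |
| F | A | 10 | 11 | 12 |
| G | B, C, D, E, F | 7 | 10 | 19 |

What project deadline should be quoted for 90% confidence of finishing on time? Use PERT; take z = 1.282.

32.6 days

te_A = (1 + 4·4 + 19)/6 = 36/6 = 6; σ²_A = ((19−1)/6)² = 9.000
te_B = (7 + 4·8 + 15)/6 = 54/6 = 9; σ²_B = ((15−7)/6)² = 1.778
te_C = (3 + 4·5 + 7)/6 = 30/6 = 5; σ²_C = ((7−3)/6)² = 0.444
te_D = (2 + 4·5 + 20)/6 = 42/6 = 7; σ²_D = ((20−2)/6)² = 9.000
te_E = (1 + 4·4 + 13)/6 = 30/6 = 5; σ²_E = ((13−1)/6)² = 4.000
te_F = (10 + 4·11 + 12)/6 = 66/6 = 11; σ²_F = ((12−10)/6)² = 0.111
te_G = (7 + 4·10 + 19)/6 = 66/6 = 11; σ²_G = ((19−7)/6)² = 4.000

Forward pass:
ES_A = 0; EF_A = 6
ES_B = 0; EF_B = 9
ES_C = 0; EF_C = 5
ES_D = 5; EF_D = 5+7 = 12
ES_E = 6; EF_E = 6+5 = 11
ES_F = 6; EF_F = 6+11 = 17
ES_G = max(EF_B=9, EF_C=5, EF_D=12, EF_E=11, EF_F=17) = 17; EF_G = 17+11 = 28
Expected project duration μ = 28 days. Critical path: A → F → G.

Variance along critical path = 9.000 + 0.111 + 4.000 = 13.111; σ = 3.621 days.
D = μ + z·σ = 28 + 1.282·3.621 = 32.6 days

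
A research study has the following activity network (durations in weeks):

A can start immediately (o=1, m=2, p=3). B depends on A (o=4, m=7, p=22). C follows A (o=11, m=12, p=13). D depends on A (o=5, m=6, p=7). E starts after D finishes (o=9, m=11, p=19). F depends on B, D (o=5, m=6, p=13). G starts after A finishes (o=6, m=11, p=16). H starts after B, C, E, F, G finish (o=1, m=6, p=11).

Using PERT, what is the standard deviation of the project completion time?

2.40 weeks

te_A = (1 + 4·2 + 3)/6 = 12/6 = 2; σ²_A = ((3−1)/6)² = 0.111
te_B = (4 + 4·7 + 22)/6 = 54/6 = 9; σ²_B = ((22−4)/6)² = 9.000
te_C = (11 + 4·12 + 13)/6 = 72/6 = 12; σ²_C = ((13−11)/6)² = 0.111
te_D = (5 + 4·6 + 7)/6 = 36/6 = 6; σ²_D = ((7−5)/6)² = 0.111
te_E = (9 + 4·11 + 19)/6 = 72/6 = 12; σ²_E = ((19−9)/6)² = 2.778
te_F = (5 + 4·6 + 13)/6 = 42/6 = 7; σ²_F = ((13−5)/6)² = 1.778
te_G = (6 + 4·11 + 16)/6 = 66/6 = 11; σ²_G = ((16−6)/6)² = 2.778
te_H = (1 + 4·6 + 11)/6 = 36/6 = 6; σ²_H = ((11−1)/6)² = 2.778

Forward pass:
ES_A = 0; EF_A = 2
ES_B = 2; EF_B = 2+9 = 11
ES_C = 2; EF_C = 2+12 = 14
ES_D = 2; EF_D = 2+6 = 8
ES_E = 8; EF_E = 8+12 = 20
ES_F = max(EF_B=11, EF_D=8) = 11; EF_F = 11+7 = 18
ES_G = 2; EF_G = 2+11 = 13
ES_H = max(EF_B=11, EF_C=14, EF_E=20, EF_F=18, EF_G=13) = 20; EF_H = 20+6 = 26
Expected project duration μ = 26 weeks. Critical path: A → D → E → H.

Variance along critical path = 0.111 + 0.111 + 2.778 + 2.778 = 5.778
σ = √5.778 = 2.404 weeks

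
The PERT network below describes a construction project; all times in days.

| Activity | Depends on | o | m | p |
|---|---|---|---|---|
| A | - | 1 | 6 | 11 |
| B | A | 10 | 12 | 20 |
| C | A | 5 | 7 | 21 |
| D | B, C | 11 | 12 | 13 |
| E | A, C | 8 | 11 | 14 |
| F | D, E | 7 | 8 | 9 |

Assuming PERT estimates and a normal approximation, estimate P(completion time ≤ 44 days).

0.981

te_A = (1 + 4·6 + 11)/6 = 36/6 = 6; σ²_A = ((11−1)/6)² = 2.778
te_B = (10 + 4·12 + 20)/6 = 78/6 = 13; σ²_B = ((20−10)/6)² = 2.778
te_C = (5 + 4·7 + 21)/6 = 54/6 = 9; σ²_C = ((21−5)/6)² = 7.111
te_D = (11 + 4·12 + 13)/6 = 72/6 = 12; σ²_D = ((13−11)/6)² = 0.111
te_E = (8 + 4·11 + 14)/6 = 66/6 = 11; σ²_E = ((14−8)/6)² = 1.000
te_F = (7 + 4·8 + 9)/6 = 48/6 = 8; σ²_F = ((9−7)/6)² = 0.111

Forward pass:
ES_A = 0; EF_A = 6
ES_B = 6; EF_B = 6+13 = 19
ES_C = 6; EF_C = 6+9 = 15
ES_D = max(EF_B=19, EF_C=15) = 19; EF_D = 19+12 = 31
ES_E = max(EF_A=6, EF_C=15) = 15; EF_E = 15+11 = 26
ES_F = max(EF_D=31, EF_E=26) = 31; EF_F = 31+8 = 39
Expected project duration μ = 39 days. Critical path: A → B → D → F.

Variance along critical path = 2.778 + 2.778 + 0.111 + 0.111 = 5.778; σ = √5.778 = 2.404 days.
Z = (44 − 39) / 2.404 = 2.080
P(T ≤ 44) = Φ(2.080) ≈ 0.981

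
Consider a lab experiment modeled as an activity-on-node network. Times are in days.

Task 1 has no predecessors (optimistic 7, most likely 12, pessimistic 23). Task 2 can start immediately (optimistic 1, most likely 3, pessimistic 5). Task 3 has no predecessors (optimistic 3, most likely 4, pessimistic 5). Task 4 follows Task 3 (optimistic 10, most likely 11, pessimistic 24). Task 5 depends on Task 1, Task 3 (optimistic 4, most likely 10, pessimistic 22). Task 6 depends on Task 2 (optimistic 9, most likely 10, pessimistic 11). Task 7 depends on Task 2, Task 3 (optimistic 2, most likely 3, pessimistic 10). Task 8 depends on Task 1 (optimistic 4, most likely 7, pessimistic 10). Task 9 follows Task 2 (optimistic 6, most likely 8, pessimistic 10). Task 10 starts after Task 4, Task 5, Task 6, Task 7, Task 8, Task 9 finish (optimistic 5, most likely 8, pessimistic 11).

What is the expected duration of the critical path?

32 days

te_Task 1 = (7 + 4·12 + 23)/6 = 78/6 = 13
te_Task 2 = (1 + 4·3 + 5)/6 = 18/6 = 3
te_Task 3 = (3 + 4·4 + 5)/6 = 24/6 = 4
te_Task 4 = (10 + 4·11 + 24)/6 = 78/6 = 13
te_Task 5 = (4 + 4·10 + 22)/6 = 66/6 = 11
te_Task 6 = (9 + 4·10 + 11)/6 = 60/6 = 10
te_Task 7 = (2 + 4·3 + 10)/6 = 24/6 = 4
te_Task 8 = (4 + 4·7 + 10)/6 = 42/6 = 7
te_Task 9 = (6 + 4·8 + 10)/6 = 48/6 = 8
te_Task 10 = (5 + 4·8 + 11)/6 = 48/6 = 8

Forward pass:
ES_Task 1 = 0; EF_Task 1 = 13
ES_Task 2 = 0; EF_Task 2 = 3
ES_Task 3 = 0; EF_Task 3 = 4
ES_Task 4 = 4; EF_Task 4 = 4+13 = 17
ES_Task 5 = max(EF_Task 1=13, EF_Task 3=4) = 13; EF_Task 5 = 13+11 = 24
ES_Task 6 = 3; EF_Task 6 = 3+10 = 13
ES_Task 7 = max(EF_Task 2=3, EF_Task 3=4) = 4; EF_Task 7 = 4+4 = 8
ES_Task 8 = 13; EF_Task 8 = 13+7 = 20
ES_Task 9 = 3; EF_Task 9 = 3+8 = 11
ES_Task 10 = max(EF_Task 4=17, EF_Task 5=24, EF_Task 6=13, EF_Task 7=8, EF_Task 8=20, EF_Task 9=11) = 24; EF_Task 10 = 24+8 = 32
Expected project duration μ = 32 days. Critical path: Task 1 → Task 5 → Task 10.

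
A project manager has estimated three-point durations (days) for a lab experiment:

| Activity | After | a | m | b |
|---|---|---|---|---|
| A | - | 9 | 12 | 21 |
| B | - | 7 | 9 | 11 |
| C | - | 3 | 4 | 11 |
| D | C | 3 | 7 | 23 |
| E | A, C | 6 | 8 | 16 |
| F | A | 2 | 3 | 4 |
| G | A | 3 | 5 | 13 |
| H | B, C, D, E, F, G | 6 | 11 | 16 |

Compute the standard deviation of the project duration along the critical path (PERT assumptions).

3.09 days

te_A = (9 + 4·12 + 21)/6 = 78/6 = 13; σ²_A = ((21−9)/6)² = 4.000
te_B = (7 + 4·9 + 11)/6 = 54/6 = 9; σ²_B = ((11−7)/6)² = 0.444
te_C = (3 + 4·4 + 11)/6 = 30/6 = 5; σ²_C = ((11−3)/6)² = 1.778
te_D = (3 + 4·7 + 23)/6 = 54/6 = 9; σ²_D = ((23−3)/6)² = 11.111
te_E = (6 + 4·8 + 16)/6 = 54/6 = 9; σ²_E = ((16−6)/6)² = 2.778
te_F = (2 + 4·3 + 4)/6 = 18/6 = 3; σ²_F = ((4−2)/6)² = 0.111
te_G = (3 + 4·5 + 13)/6 = 36/6 = 6; σ²_G = ((13−3)/6)² = 2.778
te_H = (6 + 4·11 + 16)/6 = 66/6 = 11; σ²_H = ((16−6)/6)² = 2.778

Forward pass:
ES_A = 0; EF_A = 13
ES_B = 0; EF_B = 9
ES_C = 0; EF_C = 5
ES_D = 5; EF_D = 5+9 = 14
ES_E = max(EF_A=13, EF_C=5) = 13; EF_E = 13+9 = 22
ES_F = 13; EF_F = 13+3 = 16
ES_G = 13; EF_G = 13+6 = 19
ES_H = max(EF_B=9, EF_C=5, EF_D=14, EF_E=22, EF_F=16, EF_G=19) = 22; EF_H = 22+11 = 33
Expected project duration μ = 33 days. Critical path: A → E → H.

Variance along critical path = 4.000 + 2.778 + 2.778 = 9.556
σ = √9.556 = 3.091 days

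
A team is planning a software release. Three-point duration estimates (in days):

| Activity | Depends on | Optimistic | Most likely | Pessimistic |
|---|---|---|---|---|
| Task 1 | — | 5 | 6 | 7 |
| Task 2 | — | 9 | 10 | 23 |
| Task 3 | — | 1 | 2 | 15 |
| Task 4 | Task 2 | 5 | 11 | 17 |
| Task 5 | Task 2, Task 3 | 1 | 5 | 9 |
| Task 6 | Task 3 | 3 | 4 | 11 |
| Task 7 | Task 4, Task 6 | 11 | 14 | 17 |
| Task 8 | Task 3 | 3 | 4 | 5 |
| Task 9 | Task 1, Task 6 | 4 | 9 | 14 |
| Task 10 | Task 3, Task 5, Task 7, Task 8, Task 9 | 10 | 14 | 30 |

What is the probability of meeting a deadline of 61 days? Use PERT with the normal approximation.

te_Task 1 = (5 + 4·6 + 7)/6 = 36/6 = 6; σ²_Task 1 = ((7−5)/6)² = 0.111
te_Task 2 = (9 + 4·10 + 23)/6 = 72/6 = 12; σ²_Task 2 = ((23−9)/6)² = 5.444
te_Task 3 = (1 + 4·2 + 15)/6 = 24/6 = 4; σ²_Task 3 = ((15−1)/6)² = 5.444
te_Task 4 = (5 + 4·11 + 17)/6 = 66/6 = 11; σ²_Task 4 = ((17−5)/6)² = 4.000
te_Task 5 = (1 + 4·5 + 9)/6 = 30/6 = 5; σ²_Task 5 = ((9−1)/6)² = 1.778
te_Task 6 = (3 + 4·4 + 11)/6 = 30/6 = 5; σ²_Task 6 = ((11−3)/6)² = 1.778
te_Task 7 = (11 + 4·14 + 17)/6 = 84/6 = 14; σ²_Task 7 = ((17−11)/6)² = 1.000
te_Task 8 = (3 + 4·4 + 5)/6 = 24/6 = 4; σ²_Task 8 = ((5−3)/6)² = 0.111
te_Task 9 = (4 + 4·9 + 14)/6 = 54/6 = 9; σ²_Task 9 = ((14−4)/6)² = 2.778
te_Task 10 = (10 + 4·14 + 30)/6 = 96/6 = 16; σ²_Task 10 = ((30−10)/6)² = 11.111

Forward pass:
ES_Task 1 = 0; EF_Task 1 = 6
ES_Task 2 = 0; EF_Task 2 = 12
ES_Task 3 = 0; EF_Task 3 = 4
ES_Task 4 = 12; EF_Task 4 = 12+11 = 23
ES_Task 5 = max(EF_Task 2=12, EF_Task 3=4) = 12; EF_Task 5 = 12+5 = 17
ES_Task 6 = 4; EF_Task 6 = 4+5 = 9
ES_Task 7 = max(EF_Task 4=23, EF_Task 6=9) = 23; EF_Task 7 = 23+14 = 37
ES_Task 8 = 4; EF_Task 8 = 4+4 = 8
ES_Task 9 = max(EF_Task 1=6, EF_Task 6=9) = 9; EF_Task 9 = 9+9 = 18
ES_Task 10 = max(EF_Task 3=4, EF_Task 5=17, EF_Task 7=37, EF_Task 8=8, EF_Task 9=18) = 37; EF_Task 10 = 37+16 = 53
Expected project duration μ = 53 days. Critical path: Task 2 → Task 4 → Task 7 → Task 10.

Variance along critical path = 5.444 + 4.000 + 1.000 + 11.111 = 21.556; σ = √21.556 = 4.643 days.
Z = (61 − 53) / 4.643 = 1.723
P(T ≤ 61) = Φ(1.723) ≈ 0.958

0.958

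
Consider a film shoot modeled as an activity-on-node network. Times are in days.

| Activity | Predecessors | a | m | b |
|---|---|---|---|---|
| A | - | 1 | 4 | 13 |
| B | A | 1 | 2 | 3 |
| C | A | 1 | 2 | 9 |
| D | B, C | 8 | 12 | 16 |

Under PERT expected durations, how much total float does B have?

1 days

te_A = (1 + 4·4 + 13)/6 = 30/6 = 5
te_B = (1 + 4·2 + 3)/6 = 12/6 = 2
te_C = (1 + 4·2 + 9)/6 = 18/6 = 3
te_D = (8 + 4·12 + 16)/6 = 72/6 = 12

Forward pass:
ES_A = 0; EF_A = 5
ES_B = 5; EF_B = 5+2 = 7
ES_C = 5; EF_C = 5+3 = 8
ES_D = max(EF_B=7, EF_C=8) = 8; EF_D = 8+12 = 20
Expected project duration μ = 20 days. Critical path: A → C → D.

Backward pass:
LF_D = 20; LS_D = 20−12 = 8
LF_C = LS_D = 8; LS_C = 8−3 = 5
LF_B = LS_D = 8; LS_B = 8−2 = 6
LF_A = min(LS_B=6, LS_C=5) = 5; LS_A = 5−5 = 0
Slack_B = LS_B − ES_B = 6 − 5 = 1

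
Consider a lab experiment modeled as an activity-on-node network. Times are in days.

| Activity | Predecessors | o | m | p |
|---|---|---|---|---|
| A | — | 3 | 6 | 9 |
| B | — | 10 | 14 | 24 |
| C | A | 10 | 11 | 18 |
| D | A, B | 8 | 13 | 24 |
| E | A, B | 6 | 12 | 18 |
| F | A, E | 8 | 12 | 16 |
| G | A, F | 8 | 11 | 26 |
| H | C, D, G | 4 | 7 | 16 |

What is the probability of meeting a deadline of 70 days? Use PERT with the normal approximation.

te_A = (3 + 4·6 + 9)/6 = 36/6 = 6; σ²_A = ((9−3)/6)² = 1.000
te_B = (10 + 4·14 + 24)/6 = 90/6 = 15; σ²_B = ((24−10)/6)² = 5.444
te_C = (10 + 4·11 + 18)/6 = 72/6 = 12; σ²_C = ((18−10)/6)² = 1.778
te_D = (8 + 4·13 + 24)/6 = 84/6 = 14; σ²_D = ((24−8)/6)² = 7.111
te_E = (6 + 4·12 + 18)/6 = 72/6 = 12; σ²_E = ((18−6)/6)² = 4.000
te_F = (8 + 4·12 + 16)/6 = 72/6 = 12; σ²_F = ((16−8)/6)² = 1.778
te_G = (8 + 4·11 + 26)/6 = 78/6 = 13; σ²_G = ((26−8)/6)² = 9.000
te_H = (4 + 4·7 + 16)/6 = 48/6 = 8; σ²_H = ((16−4)/6)² = 4.000

Forward pass:
ES_A = 0; EF_A = 6
ES_B = 0; EF_B = 15
ES_C = 6; EF_C = 6+12 = 18
ES_D = max(EF_A=6, EF_B=15) = 15; EF_D = 15+14 = 29
ES_E = max(EF_A=6, EF_B=15) = 15; EF_E = 15+12 = 27
ES_F = max(EF_A=6, EF_E=27) = 27; EF_F = 27+12 = 39
ES_G = max(EF_A=6, EF_F=39) = 39; EF_G = 39+13 = 52
ES_H = max(EF_C=18, EF_D=29, EF_G=52) = 52; EF_H = 52+8 = 60
Expected project duration μ = 60 days. Critical path: B → E → F → G → H.

Variance along critical path = 5.444 + 4.000 + 1.778 + 9.000 + 4.000 = 24.222; σ = √24.222 = 4.922 days.
Z = (70 − 60) / 4.922 = 2.032
P(T ≤ 70) = Φ(2.032) ≈ 0.979

0.979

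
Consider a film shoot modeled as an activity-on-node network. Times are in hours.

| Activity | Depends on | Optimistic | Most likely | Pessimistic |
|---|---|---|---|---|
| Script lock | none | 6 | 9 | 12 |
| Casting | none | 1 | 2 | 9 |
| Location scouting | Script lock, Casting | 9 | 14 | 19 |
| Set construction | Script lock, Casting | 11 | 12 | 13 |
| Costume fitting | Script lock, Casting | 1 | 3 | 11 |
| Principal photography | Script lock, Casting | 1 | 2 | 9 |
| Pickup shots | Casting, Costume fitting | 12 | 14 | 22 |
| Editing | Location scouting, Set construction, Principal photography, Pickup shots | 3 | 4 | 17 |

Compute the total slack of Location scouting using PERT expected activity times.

5 hours

te_Script lock = (6 + 4·9 + 12)/6 = 54/6 = 9
te_Casting = (1 + 4·2 + 9)/6 = 18/6 = 3
te_Location scouting = (9 + 4·14 + 19)/6 = 84/6 = 14
te_Set construction = (11 + 4·12 + 13)/6 = 72/6 = 12
te_Costume fitting = (1 + 4·3 + 11)/6 = 24/6 = 4
te_Principal photography = (1 + 4·2 + 9)/6 = 18/6 = 3
te_Pickup shots = (12 + 4·14 + 22)/6 = 90/6 = 15
te_Editing = (3 + 4·4 + 17)/6 = 36/6 = 6

Forward pass:
ES_Script lock = 0; EF_Script lock = 9
ES_Casting = 0; EF_Casting = 3
ES_Location scouting = max(EF_Script lock=9, EF_Casting=3) = 9; EF_Location scouting = 9+14 = 23
ES_Set construction = max(EF_Script lock=9, EF_Casting=3) = 9; EF_Set construction = 9+12 = 21
ES_Costume fitting = max(EF_Script lock=9, EF_Casting=3) = 9; EF_Costume fitting = 9+4 = 13
ES_Principal photography = max(EF_Script lock=9, EF_Casting=3) = 9; EF_Principal photography = 9+3 = 12
ES_Pickup shots = max(EF_Casting=3, EF_Costume fitting=13) = 13; EF_Pickup shots = 13+15 = 28
ES_Editing = max(EF_Location scouting=23, EF_Set construction=21, EF_Principal photography=12, EF_Pickup shots=28) = 28; EF_Editing = 28+6 = 34
Expected project duration μ = 34 hours. Critical path: Script lock → Costume fitting → Pickup shots → Editing.

Backward pass:
LF_Editing = 34; LS_Editing = 34−6 = 28
LF_Pickup shots = LS_Editing = 28; LS_Pickup shots = 28−15 = 13
LF_Principal photography = LS_Editing = 28; LS_Principal photography = 28−3 = 25
LF_Costume fitting = LS_Pickup shots = 13; LS_Costume fitting = 13−4 = 9
LF_Set construction = LS_Editing = 28; LS_Set construction = 28−12 = 16
LF_Location scouting = LS_Editing = 28; LS_Location scouting = 28−14 = 14
LF_Casting = min(LS_Location scouting=14, LS_Set construction=16, LS_Costume fitting=9, LS_Principal photography=25, LS_Pickup shots=13) = 9; LS_Casting = 9−3 = 6
LF_Script lock = min(LS_Location scouting=14, LS_Set construction=16, LS_Costume fitting=9, LS_Principal photography=25) = 9; LS_Script lock = 9−9 = 0
Slack_Location scouting = LS_Location scouting − ES_Location scouting = 14 − 9 = 5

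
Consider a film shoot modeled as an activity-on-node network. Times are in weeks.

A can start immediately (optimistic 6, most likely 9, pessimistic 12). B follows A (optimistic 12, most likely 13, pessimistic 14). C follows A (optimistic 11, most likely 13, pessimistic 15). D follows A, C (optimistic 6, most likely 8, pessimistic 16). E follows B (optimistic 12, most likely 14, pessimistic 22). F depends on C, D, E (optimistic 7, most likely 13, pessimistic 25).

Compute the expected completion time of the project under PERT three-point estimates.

te_A = (6 + 4·9 + 12)/6 = 54/6 = 9
te_B = (12 + 4·13 + 14)/6 = 78/6 = 13
te_C = (11 + 4·13 + 15)/6 = 78/6 = 13
te_D = (6 + 4·8 + 16)/6 = 54/6 = 9
te_E = (12 + 4·14 + 22)/6 = 90/6 = 15
te_F = (7 + 4·13 + 25)/6 = 84/6 = 14

Forward pass:
ES_A = 0; EF_A = 9
ES_B = 9; EF_B = 9+13 = 22
ES_C = 9; EF_C = 9+13 = 22
ES_D = max(EF_A=9, EF_C=22) = 22; EF_D = 22+9 = 31
ES_E = 22; EF_E = 22+15 = 37
ES_F = max(EF_C=22, EF_D=31, EF_E=37) = 37; EF_F = 37+14 = 51
Expected project duration μ = 51 weeks. Critical path: A → B → E → F.

51 weeks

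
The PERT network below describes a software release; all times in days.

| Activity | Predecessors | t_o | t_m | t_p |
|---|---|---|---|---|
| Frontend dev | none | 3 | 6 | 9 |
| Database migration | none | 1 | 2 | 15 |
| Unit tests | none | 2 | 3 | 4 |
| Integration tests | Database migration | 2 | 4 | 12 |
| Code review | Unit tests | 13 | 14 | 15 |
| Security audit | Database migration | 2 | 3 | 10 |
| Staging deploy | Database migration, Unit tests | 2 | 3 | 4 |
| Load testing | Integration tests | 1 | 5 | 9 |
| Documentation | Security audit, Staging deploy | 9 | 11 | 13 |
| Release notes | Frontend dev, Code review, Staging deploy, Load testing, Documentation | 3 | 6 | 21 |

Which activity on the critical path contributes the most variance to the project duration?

Release notes

te_Frontend dev = (3 + 4·6 + 9)/6 = 36/6 = 6; σ²_Frontend dev = ((9−3)/6)² = 1.000
te_Database migration = (1 + 4·2 + 15)/6 = 24/6 = 4; σ²_Database migration = ((15−1)/6)² = 5.444
te_Unit tests = (2 + 4·3 + 4)/6 = 18/6 = 3; σ²_Unit tests = ((4−2)/6)² = 0.111
te_Integration tests = (2 + 4·4 + 12)/6 = 30/6 = 5; σ²_Integration tests = ((12−2)/6)² = 2.778
te_Code review = (13 + 4·14 + 15)/6 = 84/6 = 14; σ²_Code review = ((15−13)/6)² = 0.111
te_Security audit = (2 + 4·3 + 10)/6 = 24/6 = 4; σ²_Security audit = ((10−2)/6)² = 1.778
te_Staging deploy = (2 + 4·3 + 4)/6 = 18/6 = 3; σ²_Staging deploy = ((4−2)/6)² = 0.111
te_Load testing = (1 + 4·5 + 9)/6 = 30/6 = 5; σ²_Load testing = ((9−1)/6)² = 1.778
te_Documentation = (9 + 4·11 + 13)/6 = 66/6 = 11; σ²_Documentation = ((13−9)/6)² = 0.444
te_Release notes = (3 + 4·6 + 21)/6 = 48/6 = 8; σ²_Release notes = ((21−3)/6)² = 9.000

Forward pass:
ES_Frontend dev = 0; EF_Frontend dev = 6
ES_Database migration = 0; EF_Database migration = 4
ES_Unit tests = 0; EF_Unit tests = 3
ES_Integration tests = 4; EF_Integration tests = 4+5 = 9
ES_Code review = 3; EF_Code review = 3+14 = 17
ES_Security audit = 4; EF_Security audit = 4+4 = 8
ES_Staging deploy = max(EF_Database migration=4, EF_Unit tests=3) = 4; EF_Staging deploy = 4+3 = 7
ES_Load testing = 9; EF_Load testing = 9+5 = 14
ES_Documentation = max(EF_Security audit=8, EF_Staging deploy=7) = 8; EF_Documentation = 8+11 = 19
ES_Release notes = max(EF_Frontend dev=6, EF_Code review=17, EF_Staging deploy=7, EF_Load testing=14, EF_Documentation=19) = 19; EF_Release notes = 19+8 = 27
Expected project duration μ = 27 days. Critical path: Database migration → Security audit → Documentation → Release notes.

Variances on critical path: σ²_Database migration=5.444, σ²_Security audit=1.778, σ²_Documentation=0.444, σ²_Release notes=9.000.
Largest is σ²_Release notes = 9.000.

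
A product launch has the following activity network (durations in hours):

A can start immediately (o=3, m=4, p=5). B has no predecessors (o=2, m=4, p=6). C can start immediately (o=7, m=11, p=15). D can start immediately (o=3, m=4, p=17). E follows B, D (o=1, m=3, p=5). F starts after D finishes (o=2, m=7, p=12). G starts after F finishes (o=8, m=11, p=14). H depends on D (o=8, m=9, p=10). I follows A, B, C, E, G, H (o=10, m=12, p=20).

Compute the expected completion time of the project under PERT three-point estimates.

37 hours

te_A = (3 + 4·4 + 5)/6 = 24/6 = 4
te_B = (2 + 4·4 + 6)/6 = 24/6 = 4
te_C = (7 + 4·11 + 15)/6 = 66/6 = 11
te_D = (3 + 4·4 + 17)/6 = 36/6 = 6
te_E = (1 + 4·3 + 5)/6 = 18/6 = 3
te_F = (2 + 4·7 + 12)/6 = 42/6 = 7
te_G = (8 + 4·11 + 14)/6 = 66/6 = 11
te_H = (8 + 4·9 + 10)/6 = 54/6 = 9
te_I = (10 + 4·12 + 20)/6 = 78/6 = 13

Forward pass:
ES_A = 0; EF_A = 4
ES_B = 0; EF_B = 4
ES_C = 0; EF_C = 11
ES_D = 0; EF_D = 6
ES_E = max(EF_B=4, EF_D=6) = 6; EF_E = 6+3 = 9
ES_F = 6; EF_F = 6+7 = 13
ES_G = 13; EF_G = 13+11 = 24
ES_H = 6; EF_H = 6+9 = 15
ES_I = max(EF_A=4, EF_B=4, EF_C=11, EF_E=9, EF_G=24, EF_H=15) = 24; EF_I = 24+13 = 37
Expected project duration μ = 37 hours. Critical path: D → F → G → I.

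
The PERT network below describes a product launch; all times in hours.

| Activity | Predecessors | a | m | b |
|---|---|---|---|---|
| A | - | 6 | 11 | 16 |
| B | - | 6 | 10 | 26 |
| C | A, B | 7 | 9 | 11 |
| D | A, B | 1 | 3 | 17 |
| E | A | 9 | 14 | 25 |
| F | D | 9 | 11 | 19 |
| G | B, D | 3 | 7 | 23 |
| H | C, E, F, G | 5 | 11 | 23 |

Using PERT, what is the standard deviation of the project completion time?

te_A = (6 + 4·11 + 16)/6 = 66/6 = 11; σ²_A = ((16−6)/6)² = 2.778
te_B = (6 + 4·10 + 26)/6 = 72/6 = 12; σ²_B = ((26−6)/6)² = 11.111
te_C = (7 + 4·9 + 11)/6 = 54/6 = 9; σ²_C = ((11−7)/6)² = 0.444
te_D = (1 + 4·3 + 17)/6 = 30/6 = 5; σ²_D = ((17−1)/6)² = 7.111
te_E = (9 + 4·14 + 25)/6 = 90/6 = 15; σ²_E = ((25−9)/6)² = 7.111
te_F = (9 + 4·11 + 19)/6 = 72/6 = 12; σ²_F = ((19−9)/6)² = 2.778
te_G = (3 + 4·7 + 23)/6 = 54/6 = 9; σ²_G = ((23−3)/6)² = 11.111
te_H = (5 + 4·11 + 23)/6 = 72/6 = 12; σ²_H = ((23−5)/6)² = 9.000

Forward pass:
ES_A = 0; EF_A = 11
ES_B = 0; EF_B = 12
ES_C = max(EF_A=11, EF_B=12) = 12; EF_C = 12+9 = 21
ES_D = max(EF_A=11, EF_B=12) = 12; EF_D = 12+5 = 17
ES_E = 11; EF_E = 11+15 = 26
ES_F = 17; EF_F = 17+12 = 29
ES_G = max(EF_B=12, EF_D=17) = 17; EF_G = 17+9 = 26
ES_H = max(EF_C=21, EF_E=26, EF_F=29, EF_G=26) = 29; EF_H = 29+12 = 41
Expected project duration μ = 41 hours. Critical path: B → D → F → H.

Variance along critical path = 11.111 + 7.111 + 2.778 + 9.000 = 30.000
σ = √30.000 = 5.477 hours

5.48 hours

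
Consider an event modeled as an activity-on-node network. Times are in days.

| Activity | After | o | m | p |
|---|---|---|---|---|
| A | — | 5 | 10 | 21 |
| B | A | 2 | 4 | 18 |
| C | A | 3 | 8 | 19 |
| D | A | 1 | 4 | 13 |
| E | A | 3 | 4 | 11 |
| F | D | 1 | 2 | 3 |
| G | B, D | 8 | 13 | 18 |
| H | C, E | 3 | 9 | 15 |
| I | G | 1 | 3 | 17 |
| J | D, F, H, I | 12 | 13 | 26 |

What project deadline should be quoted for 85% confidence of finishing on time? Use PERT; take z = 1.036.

te_A = (5 + 4·10 + 21)/6 = 66/6 = 11; σ²_A = ((21−5)/6)² = 7.111
te_B = (2 + 4·4 + 18)/6 = 36/6 = 6; σ²_B = ((18−2)/6)² = 7.111
te_C = (3 + 4·8 + 19)/6 = 54/6 = 9; σ²_C = ((19−3)/6)² = 7.111
te_D = (1 + 4·4 + 13)/6 = 30/6 = 5; σ²_D = ((13−1)/6)² = 4.000
te_E = (3 + 4·4 + 11)/6 = 30/6 = 5; σ²_E = ((11−3)/6)² = 1.778
te_F = (1 + 4·2 + 3)/6 = 12/6 = 2; σ²_F = ((3−1)/6)² = 0.111
te_G = (8 + 4·13 + 18)/6 = 78/6 = 13; σ²_G = ((18−8)/6)² = 2.778
te_H = (3 + 4·9 + 15)/6 = 54/6 = 9; σ²_H = ((15−3)/6)² = 4.000
te_I = (1 + 4·3 + 17)/6 = 30/6 = 5; σ²_I = ((17−1)/6)² = 7.111
te_J = (12 + 4·13 + 26)/6 = 90/6 = 15; σ²_J = ((26−12)/6)² = 5.444

Forward pass:
ES_A = 0; EF_A = 11
ES_B = 11; EF_B = 11+6 = 17
ES_C = 11; EF_C = 11+9 = 20
ES_D = 11; EF_D = 11+5 = 16
ES_E = 11; EF_E = 11+5 = 16
ES_F = 16; EF_F = 16+2 = 18
ES_G = max(EF_B=17, EF_D=16) = 17; EF_G = 17+13 = 30
ES_H = max(EF_C=20, EF_E=16) = 20; EF_H = 20+9 = 29
ES_I = 30; EF_I = 30+5 = 35
ES_J = max(EF_D=16, EF_F=18, EF_H=29, EF_I=35) = 35; EF_J = 35+15 = 50
Expected project duration μ = 50 days. Critical path: A → B → G → I → J.

Variance along critical path = 7.111 + 7.111 + 2.778 + 7.111 + 5.444 = 29.556; σ = 5.437 days.
D = μ + z·σ = 50 + 1.036·5.437 = 55.6 days

55.6 days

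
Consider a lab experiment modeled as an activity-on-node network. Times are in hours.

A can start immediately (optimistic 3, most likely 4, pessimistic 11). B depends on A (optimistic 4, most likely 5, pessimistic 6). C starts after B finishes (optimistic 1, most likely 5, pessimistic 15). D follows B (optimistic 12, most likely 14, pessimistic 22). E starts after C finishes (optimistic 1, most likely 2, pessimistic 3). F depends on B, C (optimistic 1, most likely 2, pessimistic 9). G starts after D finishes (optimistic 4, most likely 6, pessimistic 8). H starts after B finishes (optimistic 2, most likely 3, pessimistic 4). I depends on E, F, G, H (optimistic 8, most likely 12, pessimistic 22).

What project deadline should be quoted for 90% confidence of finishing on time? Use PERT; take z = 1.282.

te_A = (3 + 4·4 + 11)/6 = 30/6 = 5; σ²_A = ((11−3)/6)² = 1.778
te_B = (4 + 4·5 + 6)/6 = 30/6 = 5; σ²_B = ((6−4)/6)² = 0.111
te_C = (1 + 4·5 + 15)/6 = 36/6 = 6; σ²_C = ((15−1)/6)² = 5.444
te_D = (12 + 4·14 + 22)/6 = 90/6 = 15; σ²_D = ((22−12)/6)² = 2.778
te_E = (1 + 4·2 + 3)/6 = 12/6 = 2; σ²_E = ((3−1)/6)² = 0.111
te_F = (1 + 4·2 + 9)/6 = 18/6 = 3; σ²_F = ((9−1)/6)² = 1.778
te_G = (4 + 4·6 + 8)/6 = 36/6 = 6; σ²_G = ((8−4)/6)² = 0.444
te_H = (2 + 4·3 + 4)/6 = 18/6 = 3; σ²_H = ((4−2)/6)² = 0.111
te_I = (8 + 4·12 + 22)/6 = 78/6 = 13; σ²_I = ((22−8)/6)² = 5.444

Forward pass:
ES_A = 0; EF_A = 5
ES_B = 5; EF_B = 5+5 = 10
ES_C = 10; EF_C = 10+6 = 16
ES_D = 10; EF_D = 10+15 = 25
ES_E = 16; EF_E = 16+2 = 18
ES_F = max(EF_B=10, EF_C=16) = 16; EF_F = 16+3 = 19
ES_G = 25; EF_G = 25+6 = 31
ES_H = 10; EF_H = 10+3 = 13
ES_I = max(EF_E=18, EF_F=19, EF_G=31, EF_H=13) = 31; EF_I = 31+13 = 44
Expected project duration μ = 44 hours. Critical path: A → B → D → G → I.

Variance along critical path = 1.778 + 0.111 + 2.778 + 0.444 + 5.444 = 10.556; σ = 3.249 hours.
D = μ + z·σ = 44 + 1.282·3.249 = 48.2 hours

48.2 hours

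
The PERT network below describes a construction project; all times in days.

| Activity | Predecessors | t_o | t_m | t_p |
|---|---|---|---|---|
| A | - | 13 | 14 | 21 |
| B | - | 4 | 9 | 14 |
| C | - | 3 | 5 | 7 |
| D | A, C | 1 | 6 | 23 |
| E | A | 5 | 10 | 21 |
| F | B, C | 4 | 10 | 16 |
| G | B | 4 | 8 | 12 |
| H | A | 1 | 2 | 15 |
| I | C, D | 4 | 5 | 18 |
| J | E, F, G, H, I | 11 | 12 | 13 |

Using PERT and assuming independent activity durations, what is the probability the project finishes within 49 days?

te_A = (13 + 4·14 + 21)/6 = 90/6 = 15; σ²_A = ((21−13)/6)² = 1.778
te_B = (4 + 4·9 + 14)/6 = 54/6 = 9; σ²_B = ((14−4)/6)² = 2.778
te_C = (3 + 4·5 + 7)/6 = 30/6 = 5; σ²_C = ((7−3)/6)² = 0.444
te_D = (1 + 4·6 + 23)/6 = 48/6 = 8; σ²_D = ((23−1)/6)² = 13.444
te_E = (5 + 4·10 + 21)/6 = 66/6 = 11; σ²_E = ((21−5)/6)² = 7.111
te_F = (4 + 4·10 + 16)/6 = 60/6 = 10; σ²_F = ((16−4)/6)² = 4.000
te_G = (4 + 4·8 + 12)/6 = 48/6 = 8; σ²_G = ((12−4)/6)² = 1.778
te_H = (1 + 4·2 + 15)/6 = 24/6 = 4; σ²_H = ((15−1)/6)² = 5.444
te_I = (4 + 4·5 + 18)/6 = 42/6 = 7; σ²_I = ((18−4)/6)² = 5.444
te_J = (11 + 4·12 + 13)/6 = 72/6 = 12; σ²_J = ((13−11)/6)² = 0.111

Forward pass:
ES_A = 0; EF_A = 15
ES_B = 0; EF_B = 9
ES_C = 0; EF_C = 5
ES_D = max(EF_A=15, EF_C=5) = 15; EF_D = 15+8 = 23
ES_E = 15; EF_E = 15+11 = 26
ES_F = max(EF_B=9, EF_C=5) = 9; EF_F = 9+10 = 19
ES_G = 9; EF_G = 9+8 = 17
ES_H = 15; EF_H = 15+4 = 19
ES_I = max(EF_C=5, EF_D=23) = 23; EF_I = 23+7 = 30
ES_J = max(EF_E=26, EF_F=19, EF_G=17, EF_H=19, EF_I=30) = 30; EF_J = 30+12 = 42
Expected project duration μ = 42 days. Critical path: A → D → I → J.

Variance along critical path = 1.778 + 13.444 + 5.444 + 0.111 = 20.778; σ = √20.778 = 4.558 days.
Z = (49 − 42) / 4.558 = 1.536
P(T ≤ 49) = Φ(1.536) ≈ 0.938

0.938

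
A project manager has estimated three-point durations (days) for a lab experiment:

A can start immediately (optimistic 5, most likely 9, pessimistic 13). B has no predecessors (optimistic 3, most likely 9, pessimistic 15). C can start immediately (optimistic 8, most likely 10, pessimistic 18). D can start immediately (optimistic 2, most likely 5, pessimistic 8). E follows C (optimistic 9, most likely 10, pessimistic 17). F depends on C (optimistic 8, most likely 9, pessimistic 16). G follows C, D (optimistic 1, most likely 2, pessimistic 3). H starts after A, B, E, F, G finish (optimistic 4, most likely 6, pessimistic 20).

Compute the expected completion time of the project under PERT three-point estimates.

te_A = (5 + 4·9 + 13)/6 = 54/6 = 9
te_B = (3 + 4·9 + 15)/6 = 54/6 = 9
te_C = (8 + 4·10 + 18)/6 = 66/6 = 11
te_D = (2 + 4·5 + 8)/6 = 30/6 = 5
te_E = (9 + 4·10 + 17)/6 = 66/6 = 11
te_F = (8 + 4·9 + 16)/6 = 60/6 = 10
te_G = (1 + 4·2 + 3)/6 = 12/6 = 2
te_H = (4 + 4·6 + 20)/6 = 48/6 = 8

Forward pass:
ES_A = 0; EF_A = 9
ES_B = 0; EF_B = 9
ES_C = 0; EF_C = 11
ES_D = 0; EF_D = 5
ES_E = 11; EF_E = 11+11 = 22
ES_F = 11; EF_F = 11+10 = 21
ES_G = max(EF_C=11, EF_D=5) = 11; EF_G = 11+2 = 13
ES_H = max(EF_A=9, EF_B=9, EF_E=22, EF_F=21, EF_G=13) = 22; EF_H = 22+8 = 30
Expected project duration μ = 30 days. Critical path: C → E → H.

30 days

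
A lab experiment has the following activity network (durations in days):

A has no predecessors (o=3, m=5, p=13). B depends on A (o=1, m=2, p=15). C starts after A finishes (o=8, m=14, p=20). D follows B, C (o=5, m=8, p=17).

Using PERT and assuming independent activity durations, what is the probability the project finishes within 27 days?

te_A = (3 + 4·5 + 13)/6 = 36/6 = 6; σ²_A = ((13−3)/6)² = 2.778
te_B = (1 + 4·2 + 15)/6 = 24/6 = 4; σ²_B = ((15−1)/6)² = 5.444
te_C = (8 + 4·14 + 20)/6 = 84/6 = 14; σ²_C = ((20−8)/6)² = 4.000
te_D = (5 + 4·8 + 17)/6 = 54/6 = 9; σ²_D = ((17−5)/6)² = 4.000

Forward pass:
ES_A = 0; EF_A = 6
ES_B = 6; EF_B = 6+4 = 10
ES_C = 6; EF_C = 6+14 = 20
ES_D = max(EF_B=10, EF_C=20) = 20; EF_D = 20+9 = 29
Expected project duration μ = 29 days. Critical path: A → C → D.

Variance along critical path = 2.778 + 4.000 + 4.000 = 10.778; σ = √10.778 = 3.283 days.
Z = (27 − 29) / 3.283 = -0.609
P(T ≤ 27) = Φ(-0.609) ≈ 0.271

0.271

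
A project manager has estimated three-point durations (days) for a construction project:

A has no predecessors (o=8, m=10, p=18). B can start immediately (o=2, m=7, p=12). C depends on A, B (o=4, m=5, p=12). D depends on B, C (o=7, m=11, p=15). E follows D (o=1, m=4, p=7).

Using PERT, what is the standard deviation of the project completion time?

2.71 days

te_A = (8 + 4·10 + 18)/6 = 66/6 = 11; σ²_A = ((18−8)/6)² = 2.778
te_B = (2 + 4·7 + 12)/6 = 42/6 = 7; σ²_B = ((12−2)/6)² = 2.778
te_C = (4 + 4·5 + 12)/6 = 36/6 = 6; σ²_C = ((12−4)/6)² = 1.778
te_D = (7 + 4·11 + 15)/6 = 66/6 = 11; σ²_D = ((15−7)/6)² = 1.778
te_E = (1 + 4·4 + 7)/6 = 24/6 = 4; σ²_E = ((7−1)/6)² = 1.000

Forward pass:
ES_A = 0; EF_A = 11
ES_B = 0; EF_B = 7
ES_C = max(EF_A=11, EF_B=7) = 11; EF_C = 11+6 = 17
ES_D = max(EF_B=7, EF_C=17) = 17; EF_D = 17+11 = 28
ES_E = 28; EF_E = 28+4 = 32
Expected project duration μ = 32 days. Critical path: A → C → D → E.

Variance along critical path = 2.778 + 1.778 + 1.778 + 1.000 = 7.333
σ = √7.333 = 2.708 days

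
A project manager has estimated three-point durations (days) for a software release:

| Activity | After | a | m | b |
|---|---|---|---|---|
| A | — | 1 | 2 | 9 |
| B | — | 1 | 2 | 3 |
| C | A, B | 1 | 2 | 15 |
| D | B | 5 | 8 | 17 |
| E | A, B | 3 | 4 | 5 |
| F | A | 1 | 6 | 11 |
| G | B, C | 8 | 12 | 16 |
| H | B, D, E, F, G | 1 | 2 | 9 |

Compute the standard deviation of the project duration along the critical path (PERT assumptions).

3.28 days

te_A = (1 + 4·2 + 9)/6 = 18/6 = 3; σ²_A = ((9−1)/6)² = 1.778
te_B = (1 + 4·2 + 3)/6 = 12/6 = 2; σ²_B = ((3−1)/6)² = 0.111
te_C = (1 + 4·2 + 15)/6 = 24/6 = 4; σ²_C = ((15−1)/6)² = 5.444
te_D = (5 + 4·8 + 17)/6 = 54/6 = 9; σ²_D = ((17−5)/6)² = 4.000
te_E = (3 + 4·4 + 5)/6 = 24/6 = 4; σ²_E = ((5−3)/6)² = 0.111
te_F = (1 + 4·6 + 11)/6 = 36/6 = 6; σ²_F = ((11−1)/6)² = 2.778
te_G = (8 + 4·12 + 16)/6 = 72/6 = 12; σ²_G = ((16−8)/6)² = 1.778
te_H = (1 + 4·2 + 9)/6 = 18/6 = 3; σ²_H = ((9−1)/6)² = 1.778

Forward pass:
ES_A = 0; EF_A = 3
ES_B = 0; EF_B = 2
ES_C = max(EF_A=3, EF_B=2) = 3; EF_C = 3+4 = 7
ES_D = 2; EF_D = 2+9 = 11
ES_E = max(EF_A=3, EF_B=2) = 3; EF_E = 3+4 = 7
ES_F = 3; EF_F = 3+6 = 9
ES_G = max(EF_B=2, EF_C=7) = 7; EF_G = 7+12 = 19
ES_H = max(EF_B=2, EF_D=11, EF_E=7, EF_F=9, EF_G=19) = 19; EF_H = 19+3 = 22
Expected project duration μ = 22 days. Critical path: A → C → G → H.

Variance along critical path = 1.778 + 5.444 + 1.778 + 1.778 = 10.778
σ = √10.778 = 3.283 days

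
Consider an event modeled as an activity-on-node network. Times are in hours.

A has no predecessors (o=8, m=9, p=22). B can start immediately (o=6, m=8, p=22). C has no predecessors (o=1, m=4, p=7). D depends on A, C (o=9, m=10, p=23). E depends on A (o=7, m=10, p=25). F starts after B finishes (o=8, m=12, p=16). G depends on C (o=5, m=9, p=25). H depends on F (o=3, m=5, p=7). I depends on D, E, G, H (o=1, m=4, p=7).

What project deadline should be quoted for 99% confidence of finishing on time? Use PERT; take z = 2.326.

te_A = (8 + 4·9 + 22)/6 = 66/6 = 11; σ²_A = ((22−8)/6)² = 5.444
te_B = (6 + 4·8 + 22)/6 = 60/6 = 10; σ²_B = ((22−6)/6)² = 7.111
te_C = (1 + 4·4 + 7)/6 = 24/6 = 4; σ²_C = ((7−1)/6)² = 1.000
te_D = (9 + 4·10 + 23)/6 = 72/6 = 12; σ²_D = ((23−9)/6)² = 5.444
te_E = (7 + 4·10 + 25)/6 = 72/6 = 12; σ²_E = ((25−7)/6)² = 9.000
te_F = (8 + 4·12 + 16)/6 = 72/6 = 12; σ²_F = ((16−8)/6)² = 1.778
te_G = (5 + 4·9 + 25)/6 = 66/6 = 11; σ²_G = ((25−5)/6)² = 11.111
te_H = (3 + 4·5 + 7)/6 = 30/6 = 5; σ²_H = ((7−3)/6)² = 0.444
te_I = (1 + 4·4 + 7)/6 = 24/6 = 4; σ²_I = ((7−1)/6)² = 1.000

Forward pass:
ES_A = 0; EF_A = 11
ES_B = 0; EF_B = 10
ES_C = 0; EF_C = 4
ES_D = max(EF_A=11, EF_C=4) = 11; EF_D = 11+12 = 23
ES_E = 11; EF_E = 11+12 = 23
ES_F = 10; EF_F = 10+12 = 22
ES_G = 4; EF_G = 4+11 = 15
ES_H = 22; EF_H = 22+5 = 27
ES_I = max(EF_D=23, EF_E=23, EF_G=15, EF_H=27) = 27; EF_I = 27+4 = 31
Expected project duration μ = 31 hours. Critical path: B → F → H → I.

Variance along critical path = 7.111 + 1.778 + 0.444 + 1.000 = 10.333; σ = 3.215 hours.
D = μ + z·σ = 31 + 2.326·3.215 = 38.5 hours

38.5 hours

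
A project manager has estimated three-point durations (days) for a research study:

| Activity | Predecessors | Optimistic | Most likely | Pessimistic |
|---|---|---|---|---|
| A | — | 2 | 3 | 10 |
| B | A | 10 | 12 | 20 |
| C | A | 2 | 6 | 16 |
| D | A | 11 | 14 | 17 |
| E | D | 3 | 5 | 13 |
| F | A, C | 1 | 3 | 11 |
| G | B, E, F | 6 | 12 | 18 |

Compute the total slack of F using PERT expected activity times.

9 days

te_A = (2 + 4·3 + 10)/6 = 24/6 = 4
te_B = (10 + 4·12 + 20)/6 = 78/6 = 13
te_C = (2 + 4·6 + 16)/6 = 42/6 = 7
te_D = (11 + 4·14 + 17)/6 = 84/6 = 14
te_E = (3 + 4·5 + 13)/6 = 36/6 = 6
te_F = (1 + 4·3 + 11)/6 = 24/6 = 4
te_G = (6 + 4·12 + 18)/6 = 72/6 = 12

Forward pass:
ES_A = 0; EF_A = 4
ES_B = 4; EF_B = 4+13 = 17
ES_C = 4; EF_C = 4+7 = 11
ES_D = 4; EF_D = 4+14 = 18
ES_E = 18; EF_E = 18+6 = 24
ES_F = max(EF_A=4, EF_C=11) = 11; EF_F = 11+4 = 15
ES_G = max(EF_B=17, EF_E=24, EF_F=15) = 24; EF_G = 24+12 = 36
Expected project duration μ = 36 days. Critical path: A → D → E → G.

Backward pass:
LF_G = 36; LS_G = 36−12 = 24
LF_F = LS_G = 24; LS_F = 24−4 = 20
LF_E = LS_G = 24; LS_E = 24−6 = 18
LF_D = LS_E = 18; LS_D = 18−14 = 4
LF_C = LS_F = 20; LS_C = 20−7 = 13
LF_B = LS_G = 24; LS_B = 24−13 = 11
LF_A = min(LS_B=11, LS_C=13, LS_D=4, LS_F=20) = 4; LS_A = 4−4 = 0
Slack_F = LS_F − ES_F = 20 − 11 = 9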